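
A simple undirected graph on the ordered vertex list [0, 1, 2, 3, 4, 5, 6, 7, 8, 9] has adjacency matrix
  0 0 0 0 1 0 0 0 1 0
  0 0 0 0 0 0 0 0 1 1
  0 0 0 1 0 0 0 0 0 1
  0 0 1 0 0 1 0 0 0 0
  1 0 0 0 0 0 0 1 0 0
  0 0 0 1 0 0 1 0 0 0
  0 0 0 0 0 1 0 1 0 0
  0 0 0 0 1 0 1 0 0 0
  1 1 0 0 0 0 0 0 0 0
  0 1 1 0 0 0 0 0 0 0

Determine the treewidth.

A width-2 tree decomposition is:
Bags: B1 = {0, 4, 8}  B2 = {4, 7, 8}  B3 = {6, 7, 8}  B4 = {5, 6, 8}  B5 = {3, 5, 8}  B6 = {2, 3, 8}  B7 = {2, 8, 9}  B8 = {1, 8, 9}
Tree: B1–B2, B2–B3, B3–B4, B4–B5, B5–B6, B6–B7, B7–B8
Each bag holds 3 vertices, so the decomposition has width 2, which upper-bounds the treewidth. Since 8–0–4–7–6–5–3–2–9–1–8 is a cycle in G, G is not acyclic. Forests are exactly the graphs of treewidth ≤ 1, so tw(G) ≥ 2. Therefore the treewidth is 2.

2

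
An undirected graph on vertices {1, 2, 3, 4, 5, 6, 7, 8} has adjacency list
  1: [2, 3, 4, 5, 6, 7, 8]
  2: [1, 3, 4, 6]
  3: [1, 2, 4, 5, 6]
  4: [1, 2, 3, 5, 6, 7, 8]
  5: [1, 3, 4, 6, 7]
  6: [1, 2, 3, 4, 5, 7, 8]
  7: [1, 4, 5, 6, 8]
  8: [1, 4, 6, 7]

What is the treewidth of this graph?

A width-4 tree decomposition is:
Bags: B1 = {1, 4, 5, 6, 7}  B2 = {1, 4, 6, 7, 8}  B3 = {1, 3, 4, 5, 6}  B4 = {1, 2, 3, 4, 6}
Tree: B1–B2, B1–B3, B3–B4
Each bag holds 5 vertices, so the decomposition has width 4, which upper-bounds the treewidth. On the other hand G contains the 5-clique {1, 4, 6, 7, 8}. A clique must lie in a single bag of any decomposition, so no decomposition can have width below 4. Hence tw(G) = 4 exactly.

4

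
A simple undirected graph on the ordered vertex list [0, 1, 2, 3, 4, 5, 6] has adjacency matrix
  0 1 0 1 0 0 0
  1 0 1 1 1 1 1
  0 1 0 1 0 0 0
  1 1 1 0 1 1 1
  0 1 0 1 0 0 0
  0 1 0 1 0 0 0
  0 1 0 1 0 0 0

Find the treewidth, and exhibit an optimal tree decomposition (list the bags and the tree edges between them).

Each bag holds 3 vertices, so the decomposition has width 2, which upper-bounds the treewidth. For the lower bound, the 3 vertices {0, 1, 3} are pairwise adjacent, and any tree decomposition puts a clique entirely inside one bag — forcing width ≥ 2. Hence tw(G) = 2 exactly.

Treewidth 2.
One optimal decomposition is:
Bags: B1 = {1, 3, 6}  B2 = {0, 1, 3}  B3 = {1, 2, 3}  B4 = {1, 3, 4}  B5 = {1, 3, 5}
Tree: B1–B2, B1–B3, B2–B4, B3–B5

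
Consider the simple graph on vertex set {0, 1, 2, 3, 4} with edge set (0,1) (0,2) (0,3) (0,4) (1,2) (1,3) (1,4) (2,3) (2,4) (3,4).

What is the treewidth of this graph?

4

A width-4 tree decomposition is:
Bags: B1 = {0, 1, 2, 3, 4}
Tree: (single bag)
A single bag containing all 5 vertices is trivially a valid decomposition of width 4. Conversely, {0, 1, 2, 3, 4} is a clique of size 5, and the vertices of any clique must share a bag in every tree decomposition; so some bag has ≥ 5 vertices and tw(G) ≥ 4. Therefore the treewidth is 4.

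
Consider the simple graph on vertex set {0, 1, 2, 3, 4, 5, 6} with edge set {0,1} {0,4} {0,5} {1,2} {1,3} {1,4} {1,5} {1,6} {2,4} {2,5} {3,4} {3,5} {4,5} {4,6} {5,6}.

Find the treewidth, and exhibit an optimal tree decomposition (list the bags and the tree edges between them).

Treewidth 3.
One such decomposition:
Bags: B1 = {1, 3, 4, 5}  B2 = {1, 2, 4, 5}  B3 = {1, 4, 5, 6}  B4 = {0, 1, 4, 5}
Tree: B1–B2, B1–B3, B1–B4

The largest bag has 4 vertices, giving width 3; this decomposition certifies tw(G) ≤ 3. On the other hand G contains the 4-clique {0, 1, 4, 5}. A clique must lie in a single bag of any decomposition, so no decomposition can have width below 3. The upper and lower bounds meet at 3, so that is the treewidth.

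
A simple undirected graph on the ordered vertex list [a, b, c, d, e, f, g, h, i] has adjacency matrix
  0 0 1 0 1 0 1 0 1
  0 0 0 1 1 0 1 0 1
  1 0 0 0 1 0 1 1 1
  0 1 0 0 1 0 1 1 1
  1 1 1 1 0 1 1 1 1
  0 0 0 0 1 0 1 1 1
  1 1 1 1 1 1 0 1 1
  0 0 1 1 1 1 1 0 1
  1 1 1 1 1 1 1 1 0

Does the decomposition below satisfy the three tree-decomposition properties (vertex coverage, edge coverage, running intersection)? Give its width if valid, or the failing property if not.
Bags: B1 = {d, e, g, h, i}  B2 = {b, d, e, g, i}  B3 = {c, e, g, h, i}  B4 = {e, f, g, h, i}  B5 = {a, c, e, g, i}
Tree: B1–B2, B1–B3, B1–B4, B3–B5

Vertex coverage: the bags together contain {a, b, c, d, e, f, g, h, i}, the full vertex set. Edge coverage: each edge of G has both endpoints in at least one bag. Running intersection: for every vertex, the bags containing it form a connected subtree. All three properties hold, so this is a valid tree decomposition of width max|bag| − 1 = 4, and hence tw(G) ≤ 4.

Yes; width 4.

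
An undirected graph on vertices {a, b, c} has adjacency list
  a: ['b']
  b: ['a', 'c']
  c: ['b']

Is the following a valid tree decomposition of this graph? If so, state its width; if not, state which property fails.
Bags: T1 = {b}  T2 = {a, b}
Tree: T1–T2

A tree decomposition must satisfy three properties: every vertex lies in some bag; for every edge, both endpoints lie together in some bag; and for every vertex, the bags containing it form a connected subtree. Here vertex c appears in no bag, so the decomposition is invalid.

No — vertex c appears in no bag.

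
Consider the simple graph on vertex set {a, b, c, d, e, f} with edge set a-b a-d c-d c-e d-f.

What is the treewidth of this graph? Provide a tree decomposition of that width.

The largest bag has 2 vertices, giving width 1; this decomposition certifies tw(G) ≤ 1. Any graph with an edge has treewidth ≥ 1, and G has the edge d–c. Hence tw(G) = 1 exactly.

Treewidth 1.
One optimal decomposition is:
Bags: B1 = {c, d}  B2 = {d, f}  B3 = {a, d}  B4 = {a, b}  B5 = {c, e}
Tree: B1–B2, B1–B3, B3–B4, B1–B5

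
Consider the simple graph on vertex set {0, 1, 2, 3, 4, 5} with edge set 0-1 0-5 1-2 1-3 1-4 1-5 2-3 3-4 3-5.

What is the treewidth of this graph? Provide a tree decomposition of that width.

Treewidth 2.
One such decomposition:
Bags: B1 = {1, 3, 4}  B2 = {1, 3, 5}  B3 = {0, 1, 5}  B4 = {1, 2, 3}
Tree: B1–B2, B2–B3, B2–B4

Each bag holds 3 vertices, so the decomposition has width 2, which upper-bounds the treewidth. On the other hand G contains the 3-clique {0, 1, 5}. A clique must lie in a single bag of any decomposition, so no decomposition can have width below 2. Therefore the treewidth is 2.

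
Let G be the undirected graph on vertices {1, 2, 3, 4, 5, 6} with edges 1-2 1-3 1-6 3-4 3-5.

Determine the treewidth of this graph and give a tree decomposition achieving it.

Every bag has size at most 2, so the width is 2 − 1 = 1 and tw(G) ≤ 1. Since G has at least one edge (e.g. 4–3), it is not an edgeless graph, so tw(G) ≥ 1. Combining the bounds, tw(G) = 1.

Treewidth 1.
One such decomposition:
Bags: B1 = {3, 4}  B2 = {1, 3}  B3 = {1, 2}  B4 = {1, 6}  B5 = {3, 5}
Tree: B1–B2, B2–B3, B3–B4, B2–B5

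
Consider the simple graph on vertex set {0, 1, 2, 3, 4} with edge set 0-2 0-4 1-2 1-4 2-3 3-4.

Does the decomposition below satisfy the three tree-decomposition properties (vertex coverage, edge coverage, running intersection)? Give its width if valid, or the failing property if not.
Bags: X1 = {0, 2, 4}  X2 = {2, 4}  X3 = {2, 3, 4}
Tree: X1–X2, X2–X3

No — vertex 1 appears in no bag.

A tree decomposition must satisfy three properties: every vertex lies in some bag; for every edge, both endpoints lie together in some bag; and for every vertex, the bags containing it form a connected subtree. Here vertex 1 appears in no bag, so the decomposition is invalid.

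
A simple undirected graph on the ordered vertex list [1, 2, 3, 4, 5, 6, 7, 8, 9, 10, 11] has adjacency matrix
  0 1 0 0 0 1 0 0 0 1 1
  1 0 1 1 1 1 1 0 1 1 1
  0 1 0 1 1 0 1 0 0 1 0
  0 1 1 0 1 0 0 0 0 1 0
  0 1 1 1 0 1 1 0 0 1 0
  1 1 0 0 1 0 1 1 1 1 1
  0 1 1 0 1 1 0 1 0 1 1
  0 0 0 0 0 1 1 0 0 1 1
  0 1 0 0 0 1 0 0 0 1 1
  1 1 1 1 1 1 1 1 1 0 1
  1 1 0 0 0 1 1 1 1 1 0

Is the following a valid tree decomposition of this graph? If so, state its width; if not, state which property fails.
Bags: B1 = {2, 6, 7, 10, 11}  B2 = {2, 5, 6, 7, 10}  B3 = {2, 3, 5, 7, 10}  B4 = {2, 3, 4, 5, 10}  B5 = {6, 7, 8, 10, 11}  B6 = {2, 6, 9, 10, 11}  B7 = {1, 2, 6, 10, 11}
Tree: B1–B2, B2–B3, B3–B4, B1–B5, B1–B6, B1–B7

Vertex coverage: the bags together contain {1, 2, 3, 4, 5, 6, 7, 8, 9, 10, 11}, the full vertex set. Edge coverage: each edge of G has both endpoints in at least one bag. Running intersection: for every vertex, the bags containing it form a connected subtree. All three properties hold, so this is a valid tree decomposition of width max|bag| − 1 = 4, and hence tw(G) ≤ 4.

Yes; width 4.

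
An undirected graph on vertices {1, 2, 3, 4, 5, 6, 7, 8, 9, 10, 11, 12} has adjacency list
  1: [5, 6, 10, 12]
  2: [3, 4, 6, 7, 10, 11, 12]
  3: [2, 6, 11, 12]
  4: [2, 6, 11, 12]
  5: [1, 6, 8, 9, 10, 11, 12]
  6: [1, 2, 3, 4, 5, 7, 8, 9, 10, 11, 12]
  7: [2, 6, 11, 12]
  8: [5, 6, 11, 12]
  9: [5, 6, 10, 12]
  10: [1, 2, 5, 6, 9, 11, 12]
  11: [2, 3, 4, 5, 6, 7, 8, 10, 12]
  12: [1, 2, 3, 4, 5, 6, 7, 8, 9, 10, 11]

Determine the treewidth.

A width-4 tree decomposition is:
Bags: B1 = {5, 6, 10, 11, 12}  B2 = {1, 5, 6, 10, 12}  B3 = {2, 6, 10, 11, 12}  B4 = {5, 6, 8, 11, 12}  B5 = {2, 3, 6, 11, 12}  B6 = {2, 6, 7, 11, 12}  B7 = {5, 6, 9, 10, 12}  B8 = {2, 4, 6, 11, 12}
Tree: B1–B2, B1–B3, B1–B4, B3–B5, B5–B6, B2–B7, B5–B8
The largest bag has 5 vertices, giving width 4; this decomposition certifies tw(G) ≤ 4. Conversely, {1, 5, 6, 10, 12} is a clique of size 5, and the vertices of any clique must share a bag in every tree decomposition; so some bag has ≥ 5 vertices and tw(G) ≥ 4. Combining the bounds, tw(G) = 4.

4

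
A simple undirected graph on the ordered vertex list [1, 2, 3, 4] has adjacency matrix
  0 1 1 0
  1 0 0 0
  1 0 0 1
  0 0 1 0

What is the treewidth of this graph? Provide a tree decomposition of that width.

Treewidth 1.
Bags: B1 = {1, 2}  B2 = {1, 3}  B3 = {3, 4}
Tree: B1–B2, B2–B3

Each bag holds 2 vertices, so the decomposition has width 1, which upper-bounds the treewidth. Any graph with an edge has treewidth ≥ 1, and G has the edge 2–1. Combining the bounds, tw(G) = 1.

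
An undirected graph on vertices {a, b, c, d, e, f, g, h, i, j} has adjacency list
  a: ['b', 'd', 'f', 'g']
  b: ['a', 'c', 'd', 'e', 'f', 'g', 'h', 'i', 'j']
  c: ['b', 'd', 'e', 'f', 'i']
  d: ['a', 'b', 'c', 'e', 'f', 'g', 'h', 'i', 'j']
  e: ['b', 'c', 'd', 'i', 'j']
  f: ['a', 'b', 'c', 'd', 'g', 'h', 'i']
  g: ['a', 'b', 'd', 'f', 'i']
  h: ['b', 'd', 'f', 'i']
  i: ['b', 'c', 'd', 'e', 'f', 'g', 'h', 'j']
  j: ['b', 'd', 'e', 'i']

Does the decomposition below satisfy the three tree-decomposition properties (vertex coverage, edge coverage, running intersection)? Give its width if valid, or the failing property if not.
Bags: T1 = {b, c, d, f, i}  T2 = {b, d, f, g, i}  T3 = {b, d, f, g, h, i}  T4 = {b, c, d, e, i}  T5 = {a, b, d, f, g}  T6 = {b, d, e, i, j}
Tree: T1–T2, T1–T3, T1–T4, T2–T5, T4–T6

A tree decomposition must satisfy three properties: every vertex lies in some bag; for every edge, both endpoints lie together in some bag; and for every vertex, the bags containing it form a connected subtree. Here bags containing vertex g are not connected in the tree, so the decomposition is invalid.

No — bags containing vertex g are not connected in the tree.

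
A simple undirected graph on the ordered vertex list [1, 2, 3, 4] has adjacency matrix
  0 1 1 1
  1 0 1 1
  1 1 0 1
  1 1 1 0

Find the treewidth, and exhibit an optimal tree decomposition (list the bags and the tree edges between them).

With just one bag of size 4, the width is 4 − 1 = 3, so tw(G) ≤ 3. On the other hand G contains the 4-clique {1, 2, 3, 4}. A clique must lie in a single bag of any decomposition, so no decomposition can have width below 3. Therefore the treewidth is 3.

Treewidth 3.
One such decomposition:
Bags: B1 = {1, 2, 3, 4}
Tree: (single bag)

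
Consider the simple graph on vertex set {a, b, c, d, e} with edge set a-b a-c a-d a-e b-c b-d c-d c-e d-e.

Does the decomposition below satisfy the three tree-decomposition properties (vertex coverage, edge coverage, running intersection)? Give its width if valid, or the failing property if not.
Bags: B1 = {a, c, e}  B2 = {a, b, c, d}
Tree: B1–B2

No — edge (d,e) lies in no bag.

A tree decomposition must satisfy three properties: every vertex lies in some bag; for every edge, both endpoints lie together in some bag; and for every vertex, the bags containing it form a connected subtree. Here edge (d,e) lies in no bag, so the decomposition is invalid.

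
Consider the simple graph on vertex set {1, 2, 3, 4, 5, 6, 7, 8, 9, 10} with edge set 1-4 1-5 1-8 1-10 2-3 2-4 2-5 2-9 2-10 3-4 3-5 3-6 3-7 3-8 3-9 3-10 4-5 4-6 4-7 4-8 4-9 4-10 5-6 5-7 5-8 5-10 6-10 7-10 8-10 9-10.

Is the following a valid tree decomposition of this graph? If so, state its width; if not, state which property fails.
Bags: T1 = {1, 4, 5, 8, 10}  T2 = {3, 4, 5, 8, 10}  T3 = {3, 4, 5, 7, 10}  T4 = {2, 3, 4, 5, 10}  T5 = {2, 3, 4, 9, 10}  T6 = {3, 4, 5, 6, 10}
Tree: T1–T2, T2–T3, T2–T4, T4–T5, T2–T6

Every vertex of G appears in some bag (union = {1, 2, 3, 4, 5, 6, 7, 8, 9, 10}); every edge is covered by a bag; and for each vertex v the set of bags containing v is connected in the bag tree. The decomposition is therefore valid. The largest bag has 5 vertices, so the width is 4.

Yes; width 4.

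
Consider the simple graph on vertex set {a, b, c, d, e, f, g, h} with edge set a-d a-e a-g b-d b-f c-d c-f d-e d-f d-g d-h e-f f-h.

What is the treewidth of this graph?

2

A width-2 tree decomposition is:
Bags: B1 = {d, e, f}  B2 = {a, d, e}  B3 = {a, d, g}  B4 = {b, d, f}  B5 = {c, d, f}  B6 = {d, f, h}
Tree: B1–B2, B2–B3, B1–B4, B1–B5, B5–B6
The largest bag has 3 vertices, giving width 2; this decomposition certifies tw(G) ≤ 2. Conversely, {a, d, g} is a clique of size 3, and the vertices of any clique must share a bag in every tree decomposition; so some bag has ≥ 3 vertices and tw(G) ≥ 2. The upper and lower bounds meet at 2, so that is the treewidth.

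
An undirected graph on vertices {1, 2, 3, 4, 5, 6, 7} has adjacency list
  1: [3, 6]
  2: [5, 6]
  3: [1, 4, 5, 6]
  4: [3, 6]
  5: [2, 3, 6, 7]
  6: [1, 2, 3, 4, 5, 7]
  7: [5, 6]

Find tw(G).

A width-2 tree decomposition is:
Bags: B1 = {5, 6, 7}  B2 = {3, 5, 6}  B3 = {2, 5, 6}  B4 = {1, 3, 6}  B5 = {3, 4, 6}
Tree: B1–B2, B2–B3, B2–B4, B2–B5
The largest bag has 3 vertices, giving width 2; this decomposition certifies tw(G) ≤ 2. Conversely, {2, 5, 6} is a clique of size 3, and the vertices of any clique must share a bag in every tree decomposition; so some bag has ≥ 3 vertices and tw(G) ≥ 2. Hence tw(G) = 2 exactly.

2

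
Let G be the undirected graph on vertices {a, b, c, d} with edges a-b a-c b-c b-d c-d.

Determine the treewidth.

A width-2 tree decomposition is:
Bags: B1 = {a, b, c}  B2 = {b, c, d}
Tree: B1–B2
Every bag has size at most 3, so the width is 3 − 1 = 2 and tw(G) ≤ 2. For the lower bound, the 3 vertices {b, c, d} are pairwise adjacent, and any tree decomposition puts a clique entirely inside one bag — forcing width ≥ 2. Therefore the treewidth is 2.

2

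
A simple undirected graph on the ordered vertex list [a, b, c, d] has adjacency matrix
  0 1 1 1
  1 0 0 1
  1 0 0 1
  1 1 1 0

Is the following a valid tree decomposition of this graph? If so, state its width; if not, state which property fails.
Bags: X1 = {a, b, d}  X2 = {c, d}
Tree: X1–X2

A tree decomposition must satisfy three properties: every vertex lies in some bag; for every edge, both endpoints lie together in some bag; and for every vertex, the bags containing it form a connected subtree. Here edge (a,c) lies in no bag, so the decomposition is invalid.

No — edge (a,c) lies in no bag.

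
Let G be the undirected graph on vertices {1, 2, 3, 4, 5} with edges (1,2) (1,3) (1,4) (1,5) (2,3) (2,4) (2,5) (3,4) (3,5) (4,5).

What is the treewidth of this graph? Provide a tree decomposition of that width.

A single bag containing all 5 vertices is trivially a valid decomposition of width 4. For the lower bound, the 5 vertices {1, 2, 3, 4, 5} are pairwise adjacent, and any tree decomposition puts a clique entirely inside one bag — forcing width ≥ 4. Hence tw(G) = 4 exactly.

Treewidth 4.
Bags: B1 = {1, 2, 3, 4, 5}
Tree: (single bag)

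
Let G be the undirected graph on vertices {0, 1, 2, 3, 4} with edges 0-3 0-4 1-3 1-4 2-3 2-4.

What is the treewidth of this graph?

2

A width-2 tree decomposition is:
Bags: B1 = {2, 3, 4}  B2 = {0, 3, 4}  B3 = {1, 3, 4}
Tree: B1–B2, B2–B3
The largest bag has 3 vertices, giving width 2; this decomposition certifies tw(G) ≤ 2. The edges 2–4–0–3–2 form a cycle, so G is not a tree and its treewidth is at least 2. Combining the bounds, tw(G) = 2.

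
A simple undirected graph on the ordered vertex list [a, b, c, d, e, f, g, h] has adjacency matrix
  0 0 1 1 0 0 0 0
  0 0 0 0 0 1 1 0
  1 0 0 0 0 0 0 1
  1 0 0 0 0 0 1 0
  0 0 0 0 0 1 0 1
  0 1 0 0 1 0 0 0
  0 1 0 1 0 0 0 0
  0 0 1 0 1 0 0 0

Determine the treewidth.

A width-2 tree decomposition is:
Bags: B1 = {a, c, h}  B2 = {a, d, h}  B3 = {d, g, h}  B4 = {b, g, h}  B5 = {b, f, h}  B6 = {e, f, h}
Tree: B1–B2, B2–B3, B3–B4, B4–B5, B5–B6
Each bag holds 3 vertices, so the decomposition has width 2, which upper-bounds the treewidth. For the lower bound, G contains the cycle h–c–a–d–g–b–f–e–h, so G is not a forest; only forests have treewidth ≤ 1, hence tw(G) ≥ 2. Therefore the treewidth is 2.

2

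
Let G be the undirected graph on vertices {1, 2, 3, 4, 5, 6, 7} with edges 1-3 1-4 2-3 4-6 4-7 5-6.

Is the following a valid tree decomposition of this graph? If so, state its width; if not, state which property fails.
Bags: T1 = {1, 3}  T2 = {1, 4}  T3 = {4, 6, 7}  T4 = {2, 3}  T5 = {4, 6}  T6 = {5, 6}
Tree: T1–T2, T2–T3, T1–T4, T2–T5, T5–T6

A tree decomposition must satisfy three properties: every vertex lies in some bag; for every edge, both endpoints lie together in some bag; and for every vertex, the bags containing it form a connected subtree. Here bags containing vertex 6 are not connected in the tree, so the decomposition is invalid.

No — bags containing vertex 6 are not connected in the tree.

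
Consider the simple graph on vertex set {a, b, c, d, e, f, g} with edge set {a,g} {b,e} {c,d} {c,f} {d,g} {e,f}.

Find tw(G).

1

A width-1 tree decomposition is:
Bags: B1 = {b, e}  B2 = {e, f}  B3 = {c, f}  B4 = {c, d}  B5 = {d, g}  B6 = {a, g}
Tree: B1–B2, B2–B3, B3–B4, B4–B5, B5–B6
Every bag has size at most 2, so the width is 2 − 1 = 1 and tw(G) ≤ 1. Any graph with an edge has treewidth ≥ 1, and G has the edge b–e. Combining the bounds, tw(G) = 1.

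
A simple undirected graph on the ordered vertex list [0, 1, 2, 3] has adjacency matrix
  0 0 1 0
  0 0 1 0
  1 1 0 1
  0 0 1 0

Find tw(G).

A width-1 tree decomposition is:
Bags: B1 = {0, 2}  B2 = {2, 3}  B3 = {1, 2}
Tree: B1–B2, B1–B3
Each bag holds 2 vertices, so the decomposition has width 1, which upper-bounds the treewidth. G has an edge, so its treewidth is at least 1. The upper and lower bounds meet at 1, so that is the treewidth.

1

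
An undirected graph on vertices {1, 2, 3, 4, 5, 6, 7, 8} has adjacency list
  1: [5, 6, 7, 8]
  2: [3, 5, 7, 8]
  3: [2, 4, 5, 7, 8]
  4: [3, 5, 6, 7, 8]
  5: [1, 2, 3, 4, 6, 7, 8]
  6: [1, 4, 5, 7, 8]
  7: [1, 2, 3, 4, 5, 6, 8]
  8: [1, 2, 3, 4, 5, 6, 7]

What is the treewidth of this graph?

4

A width-4 tree decomposition is:
Bags: B1 = {4, 5, 6, 7, 8}  B2 = {3, 4, 5, 7, 8}  B3 = {1, 5, 6, 7, 8}  B4 = {2, 3, 5, 7, 8}
Tree: B1–B2, B1–B3, B2–B4
Each bag holds 5 vertices, so the decomposition has width 4, which upper-bounds the treewidth. On the other hand G contains the 5-clique {1, 5, 6, 7, 8}. A clique must lie in a single bag of any decomposition, so no decomposition can have width below 4. Hence tw(G) = 4 exactly.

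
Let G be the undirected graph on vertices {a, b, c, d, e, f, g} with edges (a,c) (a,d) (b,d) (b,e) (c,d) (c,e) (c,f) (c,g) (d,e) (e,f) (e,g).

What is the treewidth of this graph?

2

A width-2 tree decomposition is:
Bags: B1 = {c, d, e}  B2 = {b, d, e}  B3 = {a, c, d}  B4 = {c, e, f}  B5 = {c, e, g}
Tree: B1–B2, B1–B3, B1–B4, B4–B5
The largest bag has 3 vertices, giving width 2; this decomposition certifies tw(G) ≤ 2. Conversely, {c, d, e} is a clique of size 3, and the vertices of any clique must share a bag in every tree decomposition; so some bag has ≥ 3 vertices and tw(G) ≥ 2. The upper and lower bounds meet at 2, so that is the treewidth.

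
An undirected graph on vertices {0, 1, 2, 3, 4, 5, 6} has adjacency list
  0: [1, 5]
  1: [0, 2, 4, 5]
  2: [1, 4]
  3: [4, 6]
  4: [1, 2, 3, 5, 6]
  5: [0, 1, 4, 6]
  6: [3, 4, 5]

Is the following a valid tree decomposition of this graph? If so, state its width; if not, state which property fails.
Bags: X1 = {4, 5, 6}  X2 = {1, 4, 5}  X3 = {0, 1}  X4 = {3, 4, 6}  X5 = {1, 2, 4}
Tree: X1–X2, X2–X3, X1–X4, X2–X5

A tree decomposition must satisfy three properties: every vertex lies in some bag; for every edge, both endpoints lie together in some bag; and for every vertex, the bags containing it form a connected subtree. Here edge (5,0) lies in no bag, so the decomposition is invalid.

No — edge (5,0) lies in no bag.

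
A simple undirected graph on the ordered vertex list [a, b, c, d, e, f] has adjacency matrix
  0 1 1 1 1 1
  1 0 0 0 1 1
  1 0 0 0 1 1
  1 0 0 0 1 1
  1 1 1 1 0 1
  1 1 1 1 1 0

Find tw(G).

A width-3 tree decomposition is:
Bags: B1 = {a, b, e, f}  B2 = {a, d, e, f}  B3 = {a, c, e, f}
Tree: B1–B2, B2–B3
Each bag holds 4 vertices, so the decomposition has width 3, which upper-bounds the treewidth. For the lower bound, the 4 vertices {a, d, e, f} are pairwise adjacent, and any tree decomposition puts a clique entirely inside one bag — forcing width ≥ 3. Combining the bounds, tw(G) = 3.

3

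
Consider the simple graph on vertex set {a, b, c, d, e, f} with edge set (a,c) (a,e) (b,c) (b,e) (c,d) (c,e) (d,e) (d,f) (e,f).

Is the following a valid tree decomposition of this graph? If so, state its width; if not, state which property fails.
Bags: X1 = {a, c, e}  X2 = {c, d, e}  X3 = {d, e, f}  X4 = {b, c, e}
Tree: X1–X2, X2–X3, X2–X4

Checking the three conditions: (i) the bags cover all of {a, b, c, d, e, f}; (ii) for each edge, some bag contains both endpoints; (iii) the bags containing any fixed vertex form a subtree. All hold, so the decomposition is valid with width 3 − 1 = 2.

Yes; width 2.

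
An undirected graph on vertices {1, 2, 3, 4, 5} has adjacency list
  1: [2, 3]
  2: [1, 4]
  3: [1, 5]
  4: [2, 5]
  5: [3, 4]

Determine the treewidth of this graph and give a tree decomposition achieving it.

The largest bag has 3 vertices, giving width 2; this decomposition certifies tw(G) ≤ 2. The edges 1–3–5–4–2–1 form a cycle, so G is not a tree and its treewidth is at least 2. Therefore the treewidth is 2.

Treewidth 2.
One optimal decomposition is:
Bags: B1 = {1, 3, 5}  B2 = {1, 4, 5}  B3 = {1, 2, 4}
Tree: B1–B2, B2–B3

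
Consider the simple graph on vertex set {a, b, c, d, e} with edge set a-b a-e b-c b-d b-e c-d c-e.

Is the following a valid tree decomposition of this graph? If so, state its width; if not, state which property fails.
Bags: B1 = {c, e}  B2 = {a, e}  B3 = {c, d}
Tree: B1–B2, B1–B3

A tree decomposition must satisfy three properties: every vertex lies in some bag; for every edge, both endpoints lie together in some bag; and for every vertex, the bags containing it form a connected subtree. Here vertex b appears in no bag, so the decomposition is invalid.

No — vertex b appears in no bag.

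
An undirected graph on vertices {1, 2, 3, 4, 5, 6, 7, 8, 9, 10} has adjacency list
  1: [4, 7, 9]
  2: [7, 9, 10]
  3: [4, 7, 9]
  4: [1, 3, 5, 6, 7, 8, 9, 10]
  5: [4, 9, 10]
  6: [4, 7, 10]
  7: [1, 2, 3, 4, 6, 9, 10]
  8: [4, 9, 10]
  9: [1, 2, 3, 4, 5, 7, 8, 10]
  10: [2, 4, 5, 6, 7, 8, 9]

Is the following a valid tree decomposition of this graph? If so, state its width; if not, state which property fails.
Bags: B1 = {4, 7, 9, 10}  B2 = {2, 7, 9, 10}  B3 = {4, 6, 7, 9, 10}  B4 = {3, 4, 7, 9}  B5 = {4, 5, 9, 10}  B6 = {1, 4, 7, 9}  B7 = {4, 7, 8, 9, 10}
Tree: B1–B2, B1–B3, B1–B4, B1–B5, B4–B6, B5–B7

No — bags containing vertex 7 are not connected in the tree.

A tree decomposition must satisfy three properties: every vertex lies in some bag; for every edge, both endpoints lie together in some bag; and for every vertex, the bags containing it form a connected subtree. Here bags containing vertex 7 are not connected in the tree, so the decomposition is invalid.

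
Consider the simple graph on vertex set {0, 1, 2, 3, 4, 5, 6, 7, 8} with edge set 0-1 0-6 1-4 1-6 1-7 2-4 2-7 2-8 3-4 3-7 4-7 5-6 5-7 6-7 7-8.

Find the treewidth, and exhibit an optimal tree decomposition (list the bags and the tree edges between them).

The largest bag has 3 vertices, giving width 2; this decomposition certifies tw(G) ≤ 2. For the lower bound, the 3 vertices {0, 1, 6} are pairwise adjacent, and any tree decomposition puts a clique entirely inside one bag — forcing width ≥ 2. Hence tw(G) = 2 exactly.

Treewidth 2.
One such decomposition:
Bags: B1 = {2, 4, 7}  B2 = {1, 4, 7}  B3 = {1, 6, 7}  B4 = {3, 4, 7}  B5 = {0, 1, 6}  B6 = {5, 6, 7}  B7 = {2, 7, 8}
Tree: B1–B2, B2–B3, B1–B4, B3–B5, B3–B6, B1–B7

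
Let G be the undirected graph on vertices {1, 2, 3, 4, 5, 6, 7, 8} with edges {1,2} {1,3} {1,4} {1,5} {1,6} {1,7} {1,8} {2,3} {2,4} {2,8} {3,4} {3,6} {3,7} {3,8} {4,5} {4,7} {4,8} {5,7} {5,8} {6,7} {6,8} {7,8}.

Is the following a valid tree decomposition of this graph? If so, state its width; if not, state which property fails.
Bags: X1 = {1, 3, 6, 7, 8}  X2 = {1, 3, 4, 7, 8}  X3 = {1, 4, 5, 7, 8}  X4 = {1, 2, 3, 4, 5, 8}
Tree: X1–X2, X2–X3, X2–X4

No — bags containing vertex 5 are not connected in the tree.

A tree decomposition must satisfy three properties: every vertex lies in some bag; for every edge, both endpoints lie together in some bag; and for every vertex, the bags containing it form a connected subtree. Here bags containing vertex 5 are not connected in the tree, so the decomposition is invalid.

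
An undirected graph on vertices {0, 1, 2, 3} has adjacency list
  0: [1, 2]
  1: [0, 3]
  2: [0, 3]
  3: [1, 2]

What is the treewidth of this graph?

2

A width-2 tree decomposition is:
Bags: B1 = {0, 1, 3}  B2 = {0, 2, 3}
Tree: B1–B2
The largest bag has 3 vertices, giving width 2; this decomposition certifies tw(G) ≤ 2. The edges 3–1–0–2–3 form a cycle, so G is not a tree and its treewidth is at least 2. Therefore the treewidth is 2.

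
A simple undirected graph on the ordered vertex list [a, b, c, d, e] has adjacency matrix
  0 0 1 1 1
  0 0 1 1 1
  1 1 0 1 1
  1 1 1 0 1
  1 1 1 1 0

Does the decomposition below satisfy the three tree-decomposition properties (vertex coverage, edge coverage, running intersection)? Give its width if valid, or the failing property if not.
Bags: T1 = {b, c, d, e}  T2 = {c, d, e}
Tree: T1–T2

A tree decomposition must satisfy three properties: every vertex lies in some bag; for every edge, both endpoints lie together in some bag; and for every vertex, the bags containing it form a connected subtree. Here vertex a appears in no bag, so the decomposition is invalid.

No — vertex a appears in no bag.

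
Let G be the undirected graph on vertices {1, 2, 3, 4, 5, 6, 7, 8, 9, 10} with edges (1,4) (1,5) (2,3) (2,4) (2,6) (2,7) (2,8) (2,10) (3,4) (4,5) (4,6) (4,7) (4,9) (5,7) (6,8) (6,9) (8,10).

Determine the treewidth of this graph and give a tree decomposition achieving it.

Treewidth 2.
One optimal decomposition is:
Bags: B1 = {2, 4, 7}  B2 = {2, 4, 6}  B3 = {2, 3, 4}  B4 = {2, 6, 8}  B5 = {4, 5, 7}  B6 = {2, 8, 10}  B7 = {4, 6, 9}  B8 = {1, 4, 5}
Tree: B1–B2, B2–B3, B2–B4, B1–B5, B4–B6, B2–B7, B5–B8

Every bag has size at most 3, so the width is 3 − 1 = 2 and tw(G) ≤ 2. Conversely, {2, 8, 10} is a clique of size 3, and the vertices of any clique must share a bag in every tree decomposition; so some bag has ≥ 3 vertices and tw(G) ≥ 2. Hence tw(G) = 2 exactly.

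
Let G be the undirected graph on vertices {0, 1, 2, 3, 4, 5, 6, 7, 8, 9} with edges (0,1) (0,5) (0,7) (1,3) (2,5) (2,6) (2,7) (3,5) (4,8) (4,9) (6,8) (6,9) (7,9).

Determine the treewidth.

2

A width-2 tree decomposition is:
Bags: B1 = {0, 1, 3}  B2 = {0, 3, 5}  B3 = {0, 5, 7}  B4 = {2, 5, 7}  B5 = {2, 7, 9}  B6 = {2, 6, 9}  B7 = {4, 6, 9}  B8 = {4, 6, 8}
Tree: B1–B2, B2–B3, B3–B4, B4–B5, B5–B6, B6–B7, B7–B8
Every bag has size at most 3, so the width is 3 − 1 = 2 and tw(G) ≤ 2. Since 1–3–5–0–1 is a cycle in G, G is not acyclic. Forests are exactly the graphs of treewidth ≤ 1, so tw(G) ≥ 2. Combining the bounds, tw(G) = 2.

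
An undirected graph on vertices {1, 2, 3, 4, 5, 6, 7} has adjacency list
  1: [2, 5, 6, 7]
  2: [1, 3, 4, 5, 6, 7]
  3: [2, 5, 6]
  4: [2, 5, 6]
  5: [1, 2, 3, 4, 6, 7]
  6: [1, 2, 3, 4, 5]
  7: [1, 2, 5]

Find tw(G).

3

A width-3 tree decomposition is:
Bags: B1 = {1, 2, 5, 7}  B2 = {1, 2, 5, 6}  B3 = {2, 3, 5, 6}  B4 = {2, 4, 5, 6}
Tree: B1–B2, B2–B3, B3–B4
Each bag holds 4 vertices, so the decomposition has width 3, which upper-bounds the treewidth. Conversely, {1, 2, 5, 6} is a clique of size 4, and the vertices of any clique must share a bag in every tree decomposition; so some bag has ≥ 4 vertices and tw(G) ≥ 3. Therefore the treewidth is 3.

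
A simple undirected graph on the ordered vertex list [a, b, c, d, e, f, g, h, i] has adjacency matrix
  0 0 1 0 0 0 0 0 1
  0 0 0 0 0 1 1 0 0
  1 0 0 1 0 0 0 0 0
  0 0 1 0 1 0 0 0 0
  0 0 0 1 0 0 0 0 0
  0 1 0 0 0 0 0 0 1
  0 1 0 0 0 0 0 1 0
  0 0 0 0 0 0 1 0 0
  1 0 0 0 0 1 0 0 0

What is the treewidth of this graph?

1

A width-1 tree decomposition is:
Bags: B1 = {g, h}  B2 = {b, g}  B3 = {b, f}  B4 = {f, i}  B5 = {a, i}  B6 = {a, c}  B7 = {c, d}  B8 = {d, e}
Tree: B1–B2, B2–B3, B3–B4, B4–B5, B5–B6, B6–B7, B7–B8
The largest bag has 2 vertices, giving width 1; this decomposition certifies tw(G) ≤ 1. Since G has at least one edge (e.g. h–g), it is not an edgeless graph, so tw(G) ≥ 1. The upper and lower bounds meet at 1, so that is the treewidth.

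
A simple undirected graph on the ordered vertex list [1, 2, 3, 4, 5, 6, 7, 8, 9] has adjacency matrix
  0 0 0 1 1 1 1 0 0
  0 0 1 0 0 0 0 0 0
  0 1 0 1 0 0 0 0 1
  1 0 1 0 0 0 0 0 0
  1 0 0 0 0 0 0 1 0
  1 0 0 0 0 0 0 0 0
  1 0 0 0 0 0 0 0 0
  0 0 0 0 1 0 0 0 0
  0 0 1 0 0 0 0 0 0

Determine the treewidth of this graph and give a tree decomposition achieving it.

Treewidth 1.
Bags: B1 = {1, 4}  B2 = {1, 5}  B3 = {3, 4}  B4 = {1, 7}  B5 = {5, 8}  B6 = {1, 6}  B7 = {3, 9}  B8 = {2, 3}
Tree: B1–B2, B1–B3, B1–B4, B2–B5, B2–B6, B3–B7, B7–B8

Every bag has size at most 2, so the width is 2 − 1 = 1 and tw(G) ≤ 1. G has an edge, so its treewidth is at least 1. Therefore the treewidth is 1.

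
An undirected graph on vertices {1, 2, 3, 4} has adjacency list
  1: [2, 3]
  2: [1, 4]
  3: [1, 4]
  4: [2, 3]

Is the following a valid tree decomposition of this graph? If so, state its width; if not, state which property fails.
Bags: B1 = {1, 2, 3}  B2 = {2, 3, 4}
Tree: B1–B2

Yes; width 2.

Vertex coverage: the bags together contain {1, 2, 3, 4}, the full vertex set. Edge coverage: each edge of G has both endpoints in at least one bag. Running intersection: for every vertex, the bags containing it form a connected subtree. All three properties hold, so this is a valid tree decomposition of width max|bag| − 1 = 2, and hence tw(G) ≤ 2.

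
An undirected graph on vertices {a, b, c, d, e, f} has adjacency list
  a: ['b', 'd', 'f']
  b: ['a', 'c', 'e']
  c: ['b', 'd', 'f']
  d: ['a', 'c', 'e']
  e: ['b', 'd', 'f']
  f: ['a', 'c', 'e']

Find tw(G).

3

A width-3 tree decomposition is:
Bags: B1 = {a, c, d, e}  B2 = {a, b, c, e}  B3 = {a, c, e, f}
Tree: B1–B2, B2–B3
Every bag has size at most 4, so the width is 4 − 1 = 3 and tw(G) ≤ 3. For the lower bound: the 4 vertex sets {d,e}, {b,c}, {a}, {f} are disjoint, each induces a connected subgraph, and every pair is joined by at least one edge of G. Contracting each set to a single vertex therefore yields K_{4} as a minor, and since treewidth is minor-monotone, tw(G) ≥ tw(K_{4}) = 3. The upper and lower bounds meet at 3, so that is the treewidth.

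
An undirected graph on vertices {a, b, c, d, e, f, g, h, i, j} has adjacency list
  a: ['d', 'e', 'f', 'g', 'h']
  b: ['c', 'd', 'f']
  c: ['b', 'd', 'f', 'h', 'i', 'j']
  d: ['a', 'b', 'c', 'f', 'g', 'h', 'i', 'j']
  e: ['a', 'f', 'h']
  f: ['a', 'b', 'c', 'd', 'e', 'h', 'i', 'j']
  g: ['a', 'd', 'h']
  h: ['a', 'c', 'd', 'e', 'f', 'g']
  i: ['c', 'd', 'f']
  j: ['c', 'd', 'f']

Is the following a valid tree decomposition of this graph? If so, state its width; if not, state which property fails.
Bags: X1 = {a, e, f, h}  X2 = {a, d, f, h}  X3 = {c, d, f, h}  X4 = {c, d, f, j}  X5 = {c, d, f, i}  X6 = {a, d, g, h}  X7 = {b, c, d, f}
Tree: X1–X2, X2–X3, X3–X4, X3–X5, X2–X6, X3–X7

Every vertex of G appears in some bag (union = {a, b, c, d, e, f, g, h, i, j}); every edge is covered by a bag; and for each vertex v the set of bags containing v is connected in the bag tree. The decomposition is therefore valid. The largest bag has 4 vertices, so the width is 3.

Yes; width 3.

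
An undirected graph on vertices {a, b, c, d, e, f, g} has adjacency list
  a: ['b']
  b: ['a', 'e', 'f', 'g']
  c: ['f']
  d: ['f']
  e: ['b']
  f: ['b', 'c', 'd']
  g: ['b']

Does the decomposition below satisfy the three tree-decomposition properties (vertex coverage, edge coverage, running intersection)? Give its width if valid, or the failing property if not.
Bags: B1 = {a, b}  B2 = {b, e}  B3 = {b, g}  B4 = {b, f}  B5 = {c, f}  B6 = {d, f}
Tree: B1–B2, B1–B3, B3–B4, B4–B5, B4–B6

Checking the three conditions: (i) the bags cover all of {a, b, c, d, e, f, g}; (ii) for each edge, some bag contains both endpoints; (iii) the bags containing any fixed vertex form a subtree. All hold, so the decomposition is valid with width 2 − 1 = 1.

Yes; width 1.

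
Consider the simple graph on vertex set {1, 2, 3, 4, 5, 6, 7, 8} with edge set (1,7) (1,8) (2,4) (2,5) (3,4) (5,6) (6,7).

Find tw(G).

1

A width-1 tree decomposition is:
Bags: B1 = {3, 4}  B2 = {2, 4}  B3 = {2, 5}  B4 = {5, 6}  B5 = {6, 7}  B6 = {1, 7}  B7 = {1, 8}
Tree: B1–B2, B2–B3, B3–B4, B4–B5, B5–B6, B6–B7
Every bag has size at most 2, so the width is 2 − 1 = 1 and tw(G) ≤ 1. G has an edge, so its treewidth is at least 1. Hence tw(G) = 1 exactly.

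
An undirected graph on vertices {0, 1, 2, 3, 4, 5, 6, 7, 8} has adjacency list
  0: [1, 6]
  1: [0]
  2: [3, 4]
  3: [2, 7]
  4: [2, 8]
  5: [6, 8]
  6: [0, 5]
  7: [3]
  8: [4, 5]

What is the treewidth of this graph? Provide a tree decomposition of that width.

Treewidth 1.
One such decomposition:
Bags: B1 = {3, 7}  B2 = {2, 3}  B3 = {2, 4}  B4 = {4, 8}  B5 = {5, 8}  B6 = {5, 6}  B7 = {0, 6}  B8 = {0, 1}
Tree: B1–B2, B2–B3, B3–B4, B4–B5, B5–B6, B6–B7, B7–B8

Every bag has size at most 2, so the width is 2 − 1 = 1 and tw(G) ≤ 1. Since G has at least one edge (e.g. 7–3), it is not an edgeless graph, so tw(G) ≥ 1. The upper and lower bounds meet at 1, so that is the treewidth.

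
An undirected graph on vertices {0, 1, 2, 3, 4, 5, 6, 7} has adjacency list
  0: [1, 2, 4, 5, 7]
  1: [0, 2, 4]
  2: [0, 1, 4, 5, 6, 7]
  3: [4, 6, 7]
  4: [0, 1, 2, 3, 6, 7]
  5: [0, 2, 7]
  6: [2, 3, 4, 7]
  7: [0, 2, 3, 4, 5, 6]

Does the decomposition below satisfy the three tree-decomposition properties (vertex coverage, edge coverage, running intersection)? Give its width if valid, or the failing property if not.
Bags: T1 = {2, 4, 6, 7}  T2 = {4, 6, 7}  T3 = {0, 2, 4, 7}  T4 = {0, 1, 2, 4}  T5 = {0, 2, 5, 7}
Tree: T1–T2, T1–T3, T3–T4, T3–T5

No — vertex 3 appears in no bag.

A tree decomposition must satisfy three properties: every vertex lies in some bag; for every edge, both endpoints lie together in some bag; and for every vertex, the bags containing it form a connected subtree. Here vertex 3 appears in no bag, so the decomposition is invalid.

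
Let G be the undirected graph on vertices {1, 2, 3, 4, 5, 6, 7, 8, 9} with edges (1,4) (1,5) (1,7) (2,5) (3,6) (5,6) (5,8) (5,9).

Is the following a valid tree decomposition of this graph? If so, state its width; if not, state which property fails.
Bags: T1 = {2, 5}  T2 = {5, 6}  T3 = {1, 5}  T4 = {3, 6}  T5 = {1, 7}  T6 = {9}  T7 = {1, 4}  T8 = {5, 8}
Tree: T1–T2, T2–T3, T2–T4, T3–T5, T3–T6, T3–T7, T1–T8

No — edge (5,9) lies in no bag.

A tree decomposition must satisfy three properties: every vertex lies in some bag; for every edge, both endpoints lie together in some bag; and for every vertex, the bags containing it form a connected subtree. Here edge (5,9) lies in no bag, so the decomposition is invalid.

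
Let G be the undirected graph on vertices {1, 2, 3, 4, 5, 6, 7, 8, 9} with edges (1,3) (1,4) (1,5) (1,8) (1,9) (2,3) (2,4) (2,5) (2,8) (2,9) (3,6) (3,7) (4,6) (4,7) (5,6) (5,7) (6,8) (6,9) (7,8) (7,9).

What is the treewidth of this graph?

4

A width-4 tree decomposition is:
Bags: B1 = {1, 2, 3, 6, 7}  B2 = {1, 2, 6, 7, 9}  B3 = {1, 2, 6, 7, 8}  B4 = {1, 2, 5, 6, 7}  B5 = {1, 2, 4, 6, 7}
Tree: B1–B2, B2–B3, B3–B4, B4–B5
Each bag holds 5 vertices, so the decomposition has width 4, which upper-bounds the treewidth. For the lower bound: the 5 vertex sets {3,7}, {1,9}, {6,8}, {2}, {5} are disjoint, each induces a connected subgraph, and every pair is joined by at least one edge of G. Contracting each set to a single vertex therefore yields K_{5} as a minor, and since treewidth is minor-monotone, tw(G) ≥ tw(K_{5}) = 4. Hence tw(G) = 4 exactly.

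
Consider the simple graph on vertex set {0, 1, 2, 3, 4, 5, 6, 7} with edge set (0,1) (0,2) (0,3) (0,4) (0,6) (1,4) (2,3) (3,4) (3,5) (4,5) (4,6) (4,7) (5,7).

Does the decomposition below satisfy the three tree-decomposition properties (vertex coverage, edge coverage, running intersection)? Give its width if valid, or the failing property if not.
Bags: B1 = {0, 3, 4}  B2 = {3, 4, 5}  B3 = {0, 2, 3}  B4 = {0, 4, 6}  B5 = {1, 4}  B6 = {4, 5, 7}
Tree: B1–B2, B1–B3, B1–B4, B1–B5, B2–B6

A tree decomposition must satisfy three properties: every vertex lies in some bag; for every edge, both endpoints lie together in some bag; and for every vertex, the bags containing it form a connected subtree. Here edge (0,1) lies in no bag, so the decomposition is invalid.

No — edge (0,1) lies in no bag.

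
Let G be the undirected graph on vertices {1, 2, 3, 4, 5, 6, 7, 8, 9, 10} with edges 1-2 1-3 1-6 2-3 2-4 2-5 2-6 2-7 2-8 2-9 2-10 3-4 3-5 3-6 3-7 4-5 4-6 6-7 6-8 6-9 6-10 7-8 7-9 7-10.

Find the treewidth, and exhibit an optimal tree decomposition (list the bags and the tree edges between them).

Each bag holds 4 vertices, so the decomposition has width 3, which upper-bounds the treewidth. Conversely, {2, 3, 4, 5} is a clique of size 4, and the vertices of any clique must share a bag in every tree decomposition; so some bag has ≥ 4 vertices and tw(G) ≥ 3. Hence tw(G) = 3 exactly.

Treewidth 3.
One such decomposition:
Bags: B1 = {2, 3, 6, 7}  B2 = {2, 3, 4, 6}  B3 = {2, 6, 7, 8}  B4 = {2, 3, 4, 5}  B5 = {2, 6, 7, 9}  B6 = {1, 2, 3, 6}  B7 = {2, 6, 7, 10}
Tree: B1–B2, B1–B3, B2–B4, B3–B5, B1–B6, B1–B7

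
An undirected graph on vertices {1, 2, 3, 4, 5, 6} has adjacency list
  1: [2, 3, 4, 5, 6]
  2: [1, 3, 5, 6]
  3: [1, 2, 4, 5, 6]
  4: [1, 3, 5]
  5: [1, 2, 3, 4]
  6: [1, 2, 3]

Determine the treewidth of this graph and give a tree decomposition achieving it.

Treewidth 3.
One such decomposition:
Bags: B1 = {1, 2, 3, 6}  B2 = {1, 2, 3, 5}  B3 = {1, 3, 4, 5}
Tree: B1–B2, B2–B3

Each bag holds 4 vertices, so the decomposition has width 3, which upper-bounds the treewidth. Conversely, {1, 2, 3, 5} is a clique of size 4, and the vertices of any clique must share a bag in every tree decomposition; so some bag has ≥ 4 vertices and tw(G) ≥ 3. Therefore the treewidth is 3.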